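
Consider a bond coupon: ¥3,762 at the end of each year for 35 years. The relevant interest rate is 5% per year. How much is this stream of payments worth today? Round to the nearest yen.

This is an ordinary annuity: 35 payments of ¥3,762 at the end of each year.
Periodic rate r = 0.05 per year.
PV = PMT × [(1 − (1+r)^−n)/r] = 3,762 × [1 − (1+r)^−35] / r = ¥61,600

¥61,600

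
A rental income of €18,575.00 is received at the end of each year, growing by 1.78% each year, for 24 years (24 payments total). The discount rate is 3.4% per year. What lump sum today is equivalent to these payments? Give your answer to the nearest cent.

€361,695.42

Periodic rate r = 0.034 per year.
Growing ordinary annuity: PV = PMT₁ × [1 − ((1+g)/(1+r))^n] / (r − g) = 18,575 × [1 − ((1+0.0178)/(1+r))^24] / (r − 0.0178) = €361,695.42.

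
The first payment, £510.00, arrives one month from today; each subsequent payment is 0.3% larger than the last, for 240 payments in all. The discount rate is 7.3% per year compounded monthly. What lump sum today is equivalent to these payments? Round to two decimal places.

Periodic rate r = 0.073/12 per month; n is counted in months.
Growing ordinary annuity: PV = PMT₁ × [1 − ((1+g)/(1+r))^n] / (r − g) = 510 × [1 − ((1+0.003)/(1+r))^240] / (r − 0.003) = £86,223.76.

£86,223.76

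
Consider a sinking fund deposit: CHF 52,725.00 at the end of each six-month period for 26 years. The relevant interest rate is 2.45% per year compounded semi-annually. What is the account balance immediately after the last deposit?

CHF 3,802,641.53

This is an ordinary annuity: 52 deposits of CHF 52,725.00 at the end of each six-month period.
Periodic rate r = 0.0245/2 per half-year; n is counted in half-years.
FV = PMT × [((1+r)^n − 1)/r] = 52,725 × [(1+r)^52 − 1] / r = CHF 3,802,641.53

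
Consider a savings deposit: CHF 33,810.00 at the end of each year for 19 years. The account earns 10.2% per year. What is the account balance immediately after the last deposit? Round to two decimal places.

CHF 1,766,963.32

This is an ordinary annuity: 19 deposits of CHF 33,810.00 at the end of each year.
Periodic rate r = 0.102 per year.
FV = PMT × [((1+r)^n − 1)/r] = 33,810 × [(1+r)^19 − 1] / r = CHF 1,766,963.32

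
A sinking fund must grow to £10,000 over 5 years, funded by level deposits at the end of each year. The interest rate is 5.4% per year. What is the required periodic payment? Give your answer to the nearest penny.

£1,795.35

Level ordinary annuity; solve FV = PMT × [((1+r)^n − 1)/r] for PMT.
Periodic rate r = 0.054 per year.
With n = 5: PMT = 10,000 / ([((1+r)^n − 1)/r]) = £1,795.35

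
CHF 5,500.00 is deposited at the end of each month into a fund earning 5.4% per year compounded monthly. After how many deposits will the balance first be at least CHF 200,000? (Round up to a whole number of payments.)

34 payments

Periodic rate r = 0.054/12 per month; n is counted in months.
Ordinary annuity FV: 200,000 = 5,500 × [((1+r)^n − 1)/r].
(1+r)^n = 1 + 200,000 × r / 5,500, so n = ln(1 + 200,000·r/5,500) / ln(1+r) = 33.75.
Round up to a whole number of payments: n = 34.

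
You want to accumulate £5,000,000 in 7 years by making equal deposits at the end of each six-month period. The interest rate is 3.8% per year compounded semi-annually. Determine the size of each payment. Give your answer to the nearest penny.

£315,108.74

Level ordinary annuity; solve FV = PMT × [((1+r)^n − 1)/r] for PMT.
Periodic rate r = 0.038/2 per half-year; n is counted in half-years.
With n = 14: PMT = 5,000,000 / ([((1+r)^n − 1)/r]) = £315,108.74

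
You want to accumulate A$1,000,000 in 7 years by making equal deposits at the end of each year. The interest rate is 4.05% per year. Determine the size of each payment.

Level ordinary annuity; solve FV = PMT × [((1+r)^n − 1)/r] for PMT.
Periodic rate r = 0.0405 per year.
With n = 7: PMT = 1,000,000 / ([((1+r)^n − 1)/r]) = A$126,417.60

A$126,417.60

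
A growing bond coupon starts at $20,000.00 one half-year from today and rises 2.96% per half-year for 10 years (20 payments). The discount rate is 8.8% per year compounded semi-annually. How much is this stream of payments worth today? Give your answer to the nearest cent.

Periodic rate r = 0.088/2 per half-year; n is counted in half-years.
Growing ordinary annuity: PV = PMT₁ × [1 − ((1+g)/(1+r))^n] / (r − g) = 20,000 × [1 − ((1+0.0296)/(1+r))^20] / (r − 0.0296) = $336,858.69.

$336,858.69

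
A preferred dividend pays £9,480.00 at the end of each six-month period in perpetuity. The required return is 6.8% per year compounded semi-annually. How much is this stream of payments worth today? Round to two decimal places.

£278,823.53

Periodic rate r = 0.068/2 per half-year.
Level perpetuity: PV = PMT / r = 9,480 / (0.068/2) = £278,823.53.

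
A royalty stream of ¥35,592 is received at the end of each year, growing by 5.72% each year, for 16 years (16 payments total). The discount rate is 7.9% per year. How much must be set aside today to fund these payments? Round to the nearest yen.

¥454,872

Periodic rate r = 0.079 per year.
Growing ordinary annuity: PV = PMT₁ × [1 − ((1+g)/(1+r))^n] / (r − g) = 35,592 × [1 − ((1+0.0572)/(1+r))^16] / (r − 0.0572) = ¥454,872.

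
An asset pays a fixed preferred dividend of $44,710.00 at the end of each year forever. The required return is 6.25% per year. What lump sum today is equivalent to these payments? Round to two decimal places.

$715,360.00

Periodic rate r = 0.0625 per year.
Level perpetuity: PV = PMT / r = 44,710 / (0.0625) = $715,360.00.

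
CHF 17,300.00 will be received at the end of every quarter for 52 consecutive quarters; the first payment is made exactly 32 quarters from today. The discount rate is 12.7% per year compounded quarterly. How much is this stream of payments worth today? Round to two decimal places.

CHF 166,070.41

Ordinary annuity of 52 payments, first payment at period 32.
Periodic rate r = 0.127/4 per quarter; n is counted in quarters.
The ordinary-annuity PV formula values the stream one period before the first payment (period 31); discount that back 31 periods:
PV₀ = 17,300 × [1 − (1+r)^−52] / r × (1+r)^−31 = CHF 166,070.41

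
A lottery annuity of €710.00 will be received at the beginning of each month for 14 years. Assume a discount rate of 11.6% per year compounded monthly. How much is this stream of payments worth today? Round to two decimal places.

This is an annuity due: 168 payments of €710.00 at the beginning of each month.
Periodic rate r = 0.116/12 per month; n is counted in months.
PV = PMT × [(1 − (1+r)^−n)/r] × (1+r) = 710 × [1 − (1+r)^−168] / r × (1+r) = €59,426.59

€59,426.59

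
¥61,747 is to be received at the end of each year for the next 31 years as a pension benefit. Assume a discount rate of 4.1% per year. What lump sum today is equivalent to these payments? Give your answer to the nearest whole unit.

This is an ordinary annuity: 31 payments of ¥61,747 at the end of each year.
Periodic rate r = 0.041 per year.
PV = PMT × [(1 − (1+r)^−n)/r] = 61,747 × [1 − (1+r)^−31] / r = ¥1,072,654

¥1,072,654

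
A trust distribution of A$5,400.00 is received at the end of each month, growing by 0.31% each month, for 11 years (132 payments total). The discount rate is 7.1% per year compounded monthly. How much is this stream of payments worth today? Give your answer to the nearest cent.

Periodic rate r = 0.071/12 per month; n is counted in months.
Growing ordinary annuity: PV = PMT₁ × [1 − ((1+g)/(1+r))^n] / (r − g) = 5,400 × [1 − ((1+0.0031)/(1+r))^132] / (r − 0.0031) = A$593,085.91.

A$593,085.91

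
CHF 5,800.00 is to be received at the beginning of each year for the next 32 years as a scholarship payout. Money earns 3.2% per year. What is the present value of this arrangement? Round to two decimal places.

This is an annuity due: 32 payments of CHF 5,800.00 at the beginning of each year.
Periodic rate r = 0.032 per year.
PV = PMT × [(1 − (1+r)^−n)/r] × (1+r) = 5,800 × [1 − (1+r)^−32] / r × (1+r) = CHF 118,783.54

CHF 118,783.54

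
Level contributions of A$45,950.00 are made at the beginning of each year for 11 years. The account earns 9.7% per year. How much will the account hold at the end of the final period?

A$919,115.08

This is an annuity due: 11 deposits of A$45,950.00 at the beginning of each year.
Periodic rate r = 0.097 per year.
FV = PMT × [((1+r)^n − 1)/r] × (1+r) = 45,950 × [(1+r)^11 − 1] / r × (1+r) = A$919,115.08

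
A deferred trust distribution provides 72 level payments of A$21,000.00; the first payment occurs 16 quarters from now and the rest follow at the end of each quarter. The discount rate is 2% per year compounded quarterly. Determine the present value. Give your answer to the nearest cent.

A$1,175,791.12

Ordinary annuity of 72 payments, first payment at period 16.
Periodic rate r = 0.02/4 per quarter; n is counted in quarters.
The ordinary-annuity PV formula values the stream one period before the first payment (period 15); discount that back 15 periods:
PV₀ = 21,000 × [1 − (1+r)^−72] / r × (1+r)^−15 = A$1,175,791.12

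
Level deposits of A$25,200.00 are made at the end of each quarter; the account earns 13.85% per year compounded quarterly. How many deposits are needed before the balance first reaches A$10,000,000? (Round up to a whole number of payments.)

80 payments

Periodic rate r = 0.1385/4 per quarter; n is counted in quarters.
Ordinary annuity FV: 10,000,000 = 25,200 × [((1+r)^n − 1)/r].
(1+r)^n = 1 + 10,000,000 × r / 25,200, so n = ln(1 + 10,000,000·r/25,200) / ln(1+r) = 79.04.
Round up to a whole number of payments: n = 80.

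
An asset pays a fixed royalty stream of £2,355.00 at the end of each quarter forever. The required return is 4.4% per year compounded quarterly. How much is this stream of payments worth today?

£214,090.91

Periodic rate r = 0.044/4 per quarter.
Level perpetuity: PV = PMT / r = 2,355 / (0.044/4) = £214,090.91.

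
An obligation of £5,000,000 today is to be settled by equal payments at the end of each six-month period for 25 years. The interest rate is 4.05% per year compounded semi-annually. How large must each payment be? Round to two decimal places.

£159,953.41

Level ordinary annuity; solve PV = PMT × [(1 − (1+r)^−n)/r] for PMT.
Periodic rate r = 0.0405/2 per half-year; n is counted in half-years.
With n = 50: PMT = 5,000,000 / ([(1 − (1+r)^−n)/r]) = £159,953.41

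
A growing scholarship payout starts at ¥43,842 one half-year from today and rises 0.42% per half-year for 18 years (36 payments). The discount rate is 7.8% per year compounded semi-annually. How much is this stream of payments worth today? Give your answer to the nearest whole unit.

Periodic rate r = 0.078/2 per half-year; n is counted in half-years.
Growing ordinary annuity: PV = PMT₁ × [1 − ((1+g)/(1+r))^n] / (r − g) = 43,842 × [1 − ((1+0.0042)/(1+r))^36] / (r − 0.0042) = ¥890,272.

¥890,272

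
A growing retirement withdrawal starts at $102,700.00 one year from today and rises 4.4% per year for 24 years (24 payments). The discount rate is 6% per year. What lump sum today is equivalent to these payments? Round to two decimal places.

Periodic rate r = 0.06 per year.
Growing ordinary annuity: PV = PMT₁ × [1 − ((1+g)/(1+r))^n] / (r − g) = 102,700 × [1 − ((1+0.044)/(1+r))^24] / (r − 0.044) = $1,962,991.31.

$1,962,991.31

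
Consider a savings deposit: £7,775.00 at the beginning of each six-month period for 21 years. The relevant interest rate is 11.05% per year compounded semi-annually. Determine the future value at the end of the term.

£1,272,679.53

This is an annuity due: 42 deposits of £7,775.00 at the beginning of each six-month period.
Periodic rate r = 0.1105/2 per half-year; n is counted in half-years.
FV = PMT × [((1+r)^n − 1)/r] × (1+r) = 7,775 × [(1+r)^42 − 1] / r × (1+r) = £1,272,679.53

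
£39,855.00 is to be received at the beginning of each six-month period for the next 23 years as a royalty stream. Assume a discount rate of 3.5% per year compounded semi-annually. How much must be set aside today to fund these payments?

This is an annuity due: 46 payments of £39,855.00 at the beginning of each six-month period.
Periodic rate r = 0.035/2 per half-year; n is counted in half-years.
PV = PMT × [(1 − (1+r)^−n)/r] × (1+r) = 39,855 × [1 − (1+r)^−46] / r × (1+r) = £1,274,015.40

£1,274,015.40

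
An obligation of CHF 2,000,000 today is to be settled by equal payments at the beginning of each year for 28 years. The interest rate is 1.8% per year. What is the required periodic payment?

Level annuity due; solve PV = PMT × [(1 − (1+r)^−n)/r] × (1+r) for PMT.
Periodic rate r = 0.018 per year.
With n = 28: PMT = 2,000,000 / ([(1 − (1+r)^−n)/r] × (1+r)) = CHF 89,942.90

CHF 89,942.90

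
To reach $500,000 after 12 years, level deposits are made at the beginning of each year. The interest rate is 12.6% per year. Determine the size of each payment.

Level annuity due; solve FV = PMT × [((1+r)^n − 1)/r] × (1+r) for PMT.
Periodic rate r = 0.126 per year.
With n = 12: PMT = 500,000 / ([((1+r)^n − 1)/r] × (1+r)) = $17,739.78

$17,739.78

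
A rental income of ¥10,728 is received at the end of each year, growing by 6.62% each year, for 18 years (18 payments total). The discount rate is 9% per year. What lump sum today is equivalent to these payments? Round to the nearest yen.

Periodic rate r = 0.09 per year.
Growing ordinary annuity: PV = PMT₁ × [1 − ((1+g)/(1+r))^n] / (r − g) = 10,728 × [1 − ((1+0.0662)/(1+r))^18] / (r − 0.0662) = ¥147,813.

¥147,813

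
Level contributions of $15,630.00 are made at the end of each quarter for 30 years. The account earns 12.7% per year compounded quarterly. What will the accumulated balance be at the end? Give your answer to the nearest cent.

This is an ordinary annuity: 120 deposits of $15,630.00 at the end of each quarter.
Periodic rate r = 0.127/4 per quarter; n is counted in quarters.
FV = PMT × [((1+r)^n − 1)/r] = 15,630 × [(1+r)^120 − 1] / r = $20,456,198.36

$20,456,198.36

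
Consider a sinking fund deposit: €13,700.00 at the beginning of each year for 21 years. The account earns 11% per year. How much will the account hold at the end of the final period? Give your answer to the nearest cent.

€1,098,936.04

This is an annuity due: 21 deposits of €13,700.00 at the beginning of each year.
Periodic rate r = 0.11 per year.
FV = PMT × [((1+r)^n − 1)/r] × (1+r) = 13,700 × [(1+r)^21 − 1] / r × (1+r) = €1,098,936.04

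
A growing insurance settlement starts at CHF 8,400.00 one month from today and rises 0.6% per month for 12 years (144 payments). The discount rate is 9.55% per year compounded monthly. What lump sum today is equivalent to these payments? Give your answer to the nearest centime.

Periodic rate r = 0.0955/12 per month; n is counted in months.
Growing ordinary annuity: PV = PMT₁ × [1 − ((1+g)/(1+r))^n] / (r − g) = 8,400 × [1 − ((1+0.006)/(1+r))^144] / (r − 0.006) = CHF 1,047,679.70.

CHF 1,047,679.70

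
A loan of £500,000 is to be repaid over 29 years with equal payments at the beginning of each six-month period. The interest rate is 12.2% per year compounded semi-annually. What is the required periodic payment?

£29,704.38

Level annuity due; solve PV = PMT × [(1 − (1+r)^−n)/r] × (1+r) for PMT.
Periodic rate r = 0.122/2 per half-year; n is counted in half-years.
With n = 58: PMT = 500,000 / ([(1 − (1+r)^−n)/r] × (1+r)) = £29,704.38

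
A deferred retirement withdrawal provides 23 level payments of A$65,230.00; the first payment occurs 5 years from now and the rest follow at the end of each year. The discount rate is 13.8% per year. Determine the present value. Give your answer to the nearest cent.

Ordinary annuity of 23 payments, first payment at period 5.
Periodic rate r = 0.138 per year.
The ordinary-annuity PV formula values the stream one period before the first payment (period 4); discount that back 4 periods:
PV₀ = 65,230 × [1 − (1+r)^−23] / r × (1+r)^−4 = A$267,425.70

A$267,425.70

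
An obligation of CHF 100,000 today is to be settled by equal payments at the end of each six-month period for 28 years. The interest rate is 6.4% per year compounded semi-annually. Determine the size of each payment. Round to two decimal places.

CHF 3,861.80

Level ordinary annuity; solve PV = PMT × [(1 − (1+r)^−n)/r] for PMT.
Periodic rate r = 0.064/2 per half-year; n is counted in half-years.
With n = 56: PMT = 100,000 / ([(1 − (1+r)^−n)/r]) = CHF 3,861.80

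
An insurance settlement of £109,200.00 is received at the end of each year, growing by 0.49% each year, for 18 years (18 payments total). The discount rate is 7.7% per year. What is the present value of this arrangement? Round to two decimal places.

Periodic rate r = 0.077 per year.
Growing ordinary annuity: PV = PMT₁ × [1 − ((1+g)/(1+r))^n] / (r − g) = 109,200 × [1 − ((1+0.0049)/(1+r))^18] / (r − 0.0049) = £1,079,436.19.

£1,079,436.19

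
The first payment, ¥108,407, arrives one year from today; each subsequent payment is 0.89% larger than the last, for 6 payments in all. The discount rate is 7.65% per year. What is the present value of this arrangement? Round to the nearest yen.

Periodic rate r = 0.0765 per year.
Growing ordinary annuity: PV = PMT₁ × [1 − ((1+g)/(1+r))^n] / (r − g) = 108,407 × [1 − ((1+0.0089)/(1+r))^6] / (r − 0.0089) = ¥516,940.

¥516,940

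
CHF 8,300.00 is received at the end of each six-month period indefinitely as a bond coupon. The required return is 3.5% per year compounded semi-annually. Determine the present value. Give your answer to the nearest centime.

CHF 474,285.71

Periodic rate r = 0.035/2 per half-year.
Level perpetuity: PV = PMT / r = 8,300 / (0.035/2) = CHF 474,285.71.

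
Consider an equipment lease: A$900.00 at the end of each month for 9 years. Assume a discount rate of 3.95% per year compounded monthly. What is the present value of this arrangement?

A$81,688.41

This is an ordinary annuity: 108 payments of A$900.00 at the end of each month.
Periodic rate r = 0.0395/12 per month; n is counted in months.
PV = PMT × [(1 − (1+r)^−n)/r] = 900 × [1 − (1+r)^−108] / r = A$81,688.41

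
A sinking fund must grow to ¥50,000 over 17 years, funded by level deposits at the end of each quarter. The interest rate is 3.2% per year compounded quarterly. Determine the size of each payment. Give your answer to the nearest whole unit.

¥556

Level ordinary annuity; solve FV = PMT × [((1+r)^n − 1)/r] for PMT.
Periodic rate r = 0.032/4 per quarter; n is counted in quarters.
With n = 68: PMT = 50,000 / ([((1+r)^n − 1)/r]) = ¥556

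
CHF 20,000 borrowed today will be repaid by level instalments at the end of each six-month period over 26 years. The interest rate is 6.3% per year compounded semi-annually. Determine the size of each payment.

CHF 786.85

Level ordinary annuity; solve PV = PMT × [(1 − (1+r)^−n)/r] for PMT.
Periodic rate r = 0.063/2 per half-year; n is counted in half-years.
With n = 52: PMT = 20,000 / ([(1 − (1+r)^−n)/r]) = CHF 786.85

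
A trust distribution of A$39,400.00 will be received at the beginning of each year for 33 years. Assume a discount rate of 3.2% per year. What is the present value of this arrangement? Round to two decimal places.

A$821,288.43

This is an annuity due: 33 payments of A$39,400.00 at the beginning of each year.
Periodic rate r = 0.032 per year.
PV = PMT × [(1 − (1+r)^−n)/r] × (1+r) = 39,400 × [1 − (1+r)^−33] / r × (1+r) = A$821,288.43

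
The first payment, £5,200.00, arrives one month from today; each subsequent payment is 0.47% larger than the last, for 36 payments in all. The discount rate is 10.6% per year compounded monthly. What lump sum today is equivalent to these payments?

£172,853.62

Periodic rate r = 0.106/12 per month; n is counted in months.
Growing ordinary annuity: PV = PMT₁ × [1 − ((1+g)/(1+r))^n] / (r − g) = 5,200 × [1 − ((1+0.0047)/(1+r))^36] / (r − 0.0047) = £172,853.62.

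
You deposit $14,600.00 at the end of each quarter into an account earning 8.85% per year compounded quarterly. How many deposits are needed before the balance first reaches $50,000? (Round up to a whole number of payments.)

4 payments

Periodic rate r = 0.0885/4 per quarter; n is counted in quarters.
Ordinary annuity FV: 50,000 = 14,600 × [((1+r)^n − 1)/r].
(1+r)^n = 1 + 50,000 × r / 14,600, so n = ln(1 + 50,000·r/14,600) / ln(1+r) = 3.34.
Round up to a whole number of payments: n = 4.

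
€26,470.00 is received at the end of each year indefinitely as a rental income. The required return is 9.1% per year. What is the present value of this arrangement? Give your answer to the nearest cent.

Periodic rate r = 0.091 per year.
Level perpetuity: PV = PMT / r = 26,470 / (0.091) = €290,879.12.

€290,879.12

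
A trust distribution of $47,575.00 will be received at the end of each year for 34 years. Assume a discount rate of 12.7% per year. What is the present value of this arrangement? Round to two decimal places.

$368,177.03

This is an ordinary annuity: 34 payments of $47,575.00 at the end of each year.
Periodic rate r = 0.127 per year.
PV = PMT × [(1 − (1+r)^−n)/r] = 47,575 × [1 − (1+r)^−34] / r = $368,177.03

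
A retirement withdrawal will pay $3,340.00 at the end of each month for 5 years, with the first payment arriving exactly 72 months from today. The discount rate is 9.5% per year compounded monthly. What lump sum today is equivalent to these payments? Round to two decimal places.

Ordinary annuity of 60 payments, first payment at period 72.
Periodic rate r = 0.095/12 per month; n is counted in months.
The ordinary-annuity PV formula values the stream one period before the first payment (period 71); discount that back 71 periods:
PV₀ = 3,340 × [1 − (1+r)^−60] / r × (1+r)^−71 = $90,853.19

$90,853.19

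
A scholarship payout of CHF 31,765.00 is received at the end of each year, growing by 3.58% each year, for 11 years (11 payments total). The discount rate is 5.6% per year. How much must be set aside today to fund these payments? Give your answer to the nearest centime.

Periodic rate r = 0.056 per year.
Growing ordinary annuity: PV = PMT₁ × [1 − ((1+g)/(1+r))^n] / (r − g) = 31,765 × [1 − ((1+0.0358)/(1+r))^11] / (r − 0.0358) = CHF 300,986.69.

CHF 300,986.69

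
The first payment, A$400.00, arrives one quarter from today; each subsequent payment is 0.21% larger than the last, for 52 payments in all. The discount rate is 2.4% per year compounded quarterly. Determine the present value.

Periodic rate r = 0.024/4 per quarter; n is counted in quarters.
Growing ordinary annuity: PV = PMT₁ × [1 − ((1+g)/(1+r))^n] / (r − g) = 400 × [1 − ((1+0.0021)/(1+r))^52] / (r − 0.0021) = A$18,758.01.

A$18,758.01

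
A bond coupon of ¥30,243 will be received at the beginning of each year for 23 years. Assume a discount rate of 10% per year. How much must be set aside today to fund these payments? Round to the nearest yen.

¥295,521

This is an annuity due: 23 payments of ¥30,243 at the beginning of each year.
Periodic rate r = 0.1 per year.
PV = PMT × [(1 − (1+r)^−n)/r] × (1+r) = 30,243 × [1 − (1+r)^−23] / r × (1+r) = ¥295,521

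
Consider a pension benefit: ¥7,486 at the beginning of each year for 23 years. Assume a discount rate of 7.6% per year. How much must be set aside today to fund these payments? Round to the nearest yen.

¥86,327

This is an annuity due: 23 payments of ¥7,486 at the beginning of each year.
Periodic rate r = 0.076 per year.
PV = PMT × [(1 − (1+r)^−n)/r] × (1+r) = 7,486 × [1 − (1+r)^−23] / r × (1+r) = ¥86,327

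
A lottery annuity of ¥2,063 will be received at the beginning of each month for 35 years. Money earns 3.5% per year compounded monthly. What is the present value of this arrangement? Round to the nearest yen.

This is an annuity due: 420 payments of ¥2,063 at the beginning of each month.
Periodic rate r = 0.035/12 per month; n is counted in months.
PV = PMT × [(1 − (1+r)^−n)/r] × (1+r) = 2,063 × [1 − (1+r)^−420] / r × (1+r) = ¥500,620

¥500,620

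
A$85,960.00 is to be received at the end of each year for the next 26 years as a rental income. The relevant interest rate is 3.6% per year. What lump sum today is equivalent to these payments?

This is an ordinary annuity: 26 payments of A$85,960.00 at the end of each year.
Periodic rate r = 0.036 per year.
PV = PMT × [(1 − (1+r)^−n)/r] = 85,960 × [1 − (1+r)^−26] / r = A$1,435,770.51

A$1,435,770.51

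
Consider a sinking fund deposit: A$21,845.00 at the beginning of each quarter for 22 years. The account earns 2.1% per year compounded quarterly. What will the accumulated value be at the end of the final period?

A$2,448,309.43

This is an annuity due: 88 deposits of A$21,845.00 at the beginning of each quarter.
Periodic rate r = 0.021/4 per quarter; n is counted in quarters.
FV = PMT × [((1+r)^n − 1)/r] × (1+r) = 21,845 × [(1+r)^88 − 1] / r × (1+r) = A$2,448,309.43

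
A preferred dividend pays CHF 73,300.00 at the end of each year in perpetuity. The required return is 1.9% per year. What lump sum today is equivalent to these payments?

CHF 3,857,894.74

Periodic rate r = 0.019 per year.
Level perpetuity: PV = PMT / r = 73,300 / (0.019) = CHF 3,857,894.74.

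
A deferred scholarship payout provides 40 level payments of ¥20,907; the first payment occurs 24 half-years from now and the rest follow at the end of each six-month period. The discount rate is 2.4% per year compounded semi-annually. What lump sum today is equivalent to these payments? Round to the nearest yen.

Ordinary annuity of 40 payments, first payment at period 24.
Periodic rate r = 0.024/2 per half-year; n is counted in half-years.
The ordinary-annuity PV formula values the stream one period before the first payment (period 23); discount that back 23 periods:
PV₀ = 20,907 × [1 − (1+r)^−40] / r × (1+r)^−23 = ¥502,468

¥502,468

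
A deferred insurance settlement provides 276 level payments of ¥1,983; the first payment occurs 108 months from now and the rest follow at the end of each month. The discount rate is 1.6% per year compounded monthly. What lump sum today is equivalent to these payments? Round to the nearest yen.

¥396,837

Ordinary annuity of 276 payments, first payment at period 108.
Periodic rate r = 0.016/12 per month; n is counted in months.
The ordinary-annuity PV formula values the stream one period before the first payment (period 107); discount that back 107 periods:
PV₀ = 1,983 × [1 − (1+r)^−276] / r × (1+r)^−107 = ¥396,837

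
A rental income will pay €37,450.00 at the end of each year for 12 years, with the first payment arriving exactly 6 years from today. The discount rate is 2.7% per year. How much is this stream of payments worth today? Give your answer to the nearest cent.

€332,206.48

Ordinary annuity of 12 payments, first payment at period 6.
Periodic rate r = 0.027 per year.
The ordinary-annuity PV formula values the stream one period before the first payment (period 5); discount that back 5 periods:
PV₀ = 37,450 × [1 − (1+r)^−12] / r × (1+r)^−5 = €332,206.48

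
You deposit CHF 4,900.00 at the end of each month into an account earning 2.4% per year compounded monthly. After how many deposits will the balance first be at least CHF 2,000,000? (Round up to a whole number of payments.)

299 payments

Periodic rate r = 0.024/12 per month; n is counted in months.
Ordinary annuity FV: 2,000,000 = 4,900 × [((1+r)^n − 1)/r].
(1+r)^n = 1 + 2,000,000 × r / 4,900, so n = ln(1 + 2,000,000·r/4,900) / ln(1+r) = 298.71.
Round up to a whole number of payments: n = 299.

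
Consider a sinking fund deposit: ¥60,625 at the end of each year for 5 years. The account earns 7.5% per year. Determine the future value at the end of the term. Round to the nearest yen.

¥352,134

This is an ordinary annuity: 5 deposits of ¥60,625 at the end of each year.
Periodic rate r = 0.075 per year.
FV = PMT × [((1+r)^n − 1)/r] = 60,625 × [(1+r)^5 − 1] / r = ¥352,134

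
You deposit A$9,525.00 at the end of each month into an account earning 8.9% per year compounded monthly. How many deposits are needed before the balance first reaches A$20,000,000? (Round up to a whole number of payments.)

380 payments

Periodic rate r = 0.089/12 per month; n is counted in months.
Ordinary annuity FV: 20,000,000 = 9,525 × [((1+r)^n − 1)/r].
(1+r)^n = 1 + 20,000,000 × r / 9,525, so n = ln(1 + 20,000,000·r/9,525) / ln(1+r) = 379.98.
Round up to a whole number of payments: n = 380.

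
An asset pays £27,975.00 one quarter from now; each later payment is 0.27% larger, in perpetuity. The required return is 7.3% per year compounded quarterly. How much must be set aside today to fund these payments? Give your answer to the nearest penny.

Periodic rate r = 0.073/4 per quarter.
Growing perpetuity (Gordon): PV = PMT₁ / (r − g) = 27,975 / (r − 0.0027) = £1,799,035.37.

£1,799,035.37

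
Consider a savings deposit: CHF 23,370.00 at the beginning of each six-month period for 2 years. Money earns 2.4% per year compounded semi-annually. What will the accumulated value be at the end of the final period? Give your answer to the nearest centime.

CHF 96,318.26

This is an annuity due: 4 deposits of CHF 23,370.00 at the beginning of each six-month period.
Periodic rate r = 0.024/2 per half-year; n is counted in half-years.
FV = PMT × [((1+r)^n − 1)/r] × (1+r) = 23,370 × [(1+r)^4 − 1] / r × (1+r) = CHF 96,318.26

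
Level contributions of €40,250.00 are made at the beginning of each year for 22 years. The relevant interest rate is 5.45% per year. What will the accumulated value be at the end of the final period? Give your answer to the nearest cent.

This is an annuity due: 22 deposits of €40,250.00 at the beginning of each year.
Periodic rate r = 0.0545 per year.
FV = PMT × [((1+r)^n − 1)/r] × (1+r) = 40,250 × [(1+r)^22 − 1] / r × (1+r) = €1,724,102.43

€1,724,102.43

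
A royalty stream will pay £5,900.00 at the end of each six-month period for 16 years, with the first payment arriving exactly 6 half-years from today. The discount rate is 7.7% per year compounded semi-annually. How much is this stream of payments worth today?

Ordinary annuity of 32 payments, first payment at period 6.
Periodic rate r = 0.077/2 per half-year; n is counted in half-years.
The ordinary-annuity PV formula values the stream one period before the first payment (period 5); discount that back 5 periods:
PV₀ = 5,900 × [1 − (1+r)^−32] / r × (1+r)^−5 = £88,995.12

£88,995.12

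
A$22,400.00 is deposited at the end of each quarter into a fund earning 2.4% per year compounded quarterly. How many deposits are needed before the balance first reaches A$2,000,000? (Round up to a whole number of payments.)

72 payments

Periodic rate r = 0.024/4 per quarter; n is counted in quarters.
Ordinary annuity FV: 2,000,000 = 22,400 × [((1+r)^n − 1)/r].
(1+r)^n = 1 + 2,000,000 × r / 22,400, so n = ln(1 + 2,000,000·r/22,400) / ln(1+r) = 71.71.
Round up to a whole number of payments: n = 72.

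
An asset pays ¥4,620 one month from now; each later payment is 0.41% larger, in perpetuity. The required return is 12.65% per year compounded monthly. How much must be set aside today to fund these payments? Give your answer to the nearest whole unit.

Periodic rate r = 0.1265/12 per month.
Growing perpetuity (Gordon): PV = PMT₁ / (r − g) = 4,620 / (r − 0.0041) = ¥717,206.

¥717,206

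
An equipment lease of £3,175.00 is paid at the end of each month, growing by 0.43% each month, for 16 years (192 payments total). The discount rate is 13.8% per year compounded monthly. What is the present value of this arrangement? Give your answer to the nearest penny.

£329,093.95

Periodic rate r = 0.138/12 per month; n is counted in months.
Growing ordinary annuity: PV = PMT₁ × [1 − ((1+g)/(1+r))^n] / (r − g) = 3,175 × [1 − ((1+0.0043)/(1+r))^192] / (r − 0.0043) = £329,093.95.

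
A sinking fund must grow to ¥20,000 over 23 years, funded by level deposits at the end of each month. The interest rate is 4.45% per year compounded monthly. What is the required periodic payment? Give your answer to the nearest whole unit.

¥42

Level ordinary annuity; solve FV = PMT × [((1+r)^n − 1)/r] for PMT.
Periodic rate r = 0.0445/12 per month; n is counted in months.
With n = 276: PMT = 20,000 / ([((1+r)^n − 1)/r]) = ¥42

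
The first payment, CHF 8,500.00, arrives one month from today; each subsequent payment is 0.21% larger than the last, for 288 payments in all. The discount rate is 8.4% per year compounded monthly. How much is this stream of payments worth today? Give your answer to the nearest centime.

Periodic rate r = 0.084/12 per month; n is counted in months.
Growing ordinary annuity: PV = PMT₁ × [1 − ((1+g)/(1+r))^n] / (r − g) = 8,500 × [1 − ((1+0.0021)/(1+r))^288] / (r − 0.0021) = CHF 1,308,976.66.

CHF 1,308,976.66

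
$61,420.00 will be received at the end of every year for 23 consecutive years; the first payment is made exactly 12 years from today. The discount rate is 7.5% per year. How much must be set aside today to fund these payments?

$299,577.62

Ordinary annuity of 23 payments, first payment at period 12.
Periodic rate r = 0.075 per year.
The ordinary-annuity PV formula values the stream one period before the first payment (period 11); discount that back 11 periods:
PV₀ = 61,420 × [1 − (1+r)^−23] / r × (1+r)^−11 = $299,577.62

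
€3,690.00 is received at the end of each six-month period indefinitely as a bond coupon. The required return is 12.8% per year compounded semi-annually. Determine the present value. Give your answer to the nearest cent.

€57,656.25

Periodic rate r = 0.128/2 per half-year.
Level perpetuity: PV = PMT / r = 3,690 / (0.128/2) = €57,656.25.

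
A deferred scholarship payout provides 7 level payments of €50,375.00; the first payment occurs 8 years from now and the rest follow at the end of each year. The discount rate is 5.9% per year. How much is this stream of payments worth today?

Ordinary annuity of 7 payments, first payment at period 8.
Periodic rate r = 0.059 per year.
The ordinary-annuity PV formula values the stream one period before the first payment (period 7); discount that back 7 periods:
PV₀ = 50,375 × [1 − (1+r)^−7] / r × (1+r)^−7 = €188,933.06

€188,933.06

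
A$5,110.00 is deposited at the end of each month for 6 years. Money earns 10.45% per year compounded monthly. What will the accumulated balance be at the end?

This is an ordinary annuity: 72 deposits of A$5,110.00 at the end of each month.
Periodic rate r = 0.1045/12 per month; n is counted in months.
FV = PMT × [((1+r)^n − 1)/r] = 5,110 × [(1+r)^72 − 1] / r = A$508,698.94

A$508,698.94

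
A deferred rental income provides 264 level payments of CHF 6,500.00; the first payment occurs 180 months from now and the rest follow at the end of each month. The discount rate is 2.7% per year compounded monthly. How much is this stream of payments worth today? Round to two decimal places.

CHF 864,619.10

Ordinary annuity of 264 payments, first payment at period 180.
Periodic rate r = 0.027/12 per month; n is counted in months.
The ordinary-annuity PV formula values the stream one period before the first payment (period 179); discount that back 179 periods:
PV₀ = 6,500 × [1 − (1+r)^−264] / r × (1+r)^−179 = CHF 864,619.10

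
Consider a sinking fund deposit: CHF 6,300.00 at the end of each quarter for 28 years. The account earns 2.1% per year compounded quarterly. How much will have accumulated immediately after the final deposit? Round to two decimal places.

CHF 957,140.36

This is an ordinary annuity: 112 deposits of CHF 6,300.00 at the end of each quarter.
Periodic rate r = 0.021/4 per quarter; n is counted in quarters.
FV = PMT × [((1+r)^n − 1)/r] = 6,300 × [(1+r)^112 − 1] / r = CHF 957,140.36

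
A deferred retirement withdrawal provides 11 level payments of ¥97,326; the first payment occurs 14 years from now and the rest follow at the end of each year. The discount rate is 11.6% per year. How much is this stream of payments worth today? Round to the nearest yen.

Ordinary annuity of 11 payments, first payment at period 14.
Periodic rate r = 0.116 per year.
The ordinary-annuity PV formula values the stream one period before the first payment (period 13); discount that back 13 periods:
PV₀ = 97,326 × [1 − (1+r)^−11] / r × (1+r)^−13 = ¥141,203

¥141,203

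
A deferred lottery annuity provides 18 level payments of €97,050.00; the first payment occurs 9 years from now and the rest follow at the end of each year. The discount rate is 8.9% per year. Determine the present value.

Ordinary annuity of 18 payments, first payment at period 9.
Periodic rate r = 0.089 per year.
The ordinary-annuity PV formula values the stream one period before the first payment (period 8); discount that back 8 periods:
PV₀ = 97,050 × [1 − (1+r)^−18] / r × (1+r)^−8 = €432,475.45

€432,475.45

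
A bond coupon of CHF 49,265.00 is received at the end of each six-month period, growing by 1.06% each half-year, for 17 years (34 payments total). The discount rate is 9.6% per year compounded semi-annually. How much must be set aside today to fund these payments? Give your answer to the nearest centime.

CHF 934,351.37

Periodic rate r = 0.096/2 per half-year; n is counted in half-years.
Growing ordinary annuity: PV = PMT₁ × [1 − ((1+g)/(1+r))^n] / (r − g) = 49,265 × [1 − ((1+0.0106)/(1+r))^34] / (r − 0.0106) = CHF 934,351.37.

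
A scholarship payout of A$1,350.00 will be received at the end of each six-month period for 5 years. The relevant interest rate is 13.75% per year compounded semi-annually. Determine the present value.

This is an ordinary annuity: 10 payments of A$1,350.00 at the end of each six-month period.
Periodic rate r = 0.1375/2 per half-year; n is counted in half-years.
PV = PMT × [(1 − (1+r)^−n)/r] = 1,350 × [1 − (1+r)^−10] / r = A$9,536.87

A$9,536.87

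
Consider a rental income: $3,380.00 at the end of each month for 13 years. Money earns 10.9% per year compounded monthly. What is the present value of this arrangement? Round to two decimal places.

$281,316.69

This is an ordinary annuity: 156 payments of $3,380.00 at the end of each month.
Periodic rate r = 0.109/12 per month; n is counted in months.
PV = PMT × [(1 − (1+r)^−n)/r] = 3,380 × [1 − (1+r)^−156] / r = $281,316.69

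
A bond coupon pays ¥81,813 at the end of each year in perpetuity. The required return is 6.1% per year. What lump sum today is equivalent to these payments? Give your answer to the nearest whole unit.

Periodic rate r = 0.061 per year.
Level perpetuity: PV = PMT / r = 81,813 / (0.061) = ¥1,341,197.

¥1,341,197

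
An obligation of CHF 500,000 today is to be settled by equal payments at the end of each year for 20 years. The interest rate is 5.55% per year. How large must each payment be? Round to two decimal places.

Level ordinary annuity; solve PV = PMT × [(1 − (1+r)^−n)/r] for PMT.
Periodic rate r = 0.0555 per year.
With n = 20: PMT = 500,000 / ([(1 − (1+r)^−n)/r]) = CHF 42,013.40

CHF 42,013.40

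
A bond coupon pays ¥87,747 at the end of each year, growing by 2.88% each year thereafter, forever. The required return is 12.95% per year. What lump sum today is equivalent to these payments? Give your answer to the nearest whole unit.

Periodic rate r = 0.1295 per year.
Growing perpetuity (Gordon): PV = PMT₁ / (r − g) = 87,747 / (r − 0.0288) = ¥871,370.

¥871,370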